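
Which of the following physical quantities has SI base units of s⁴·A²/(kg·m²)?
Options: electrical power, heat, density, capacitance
Checking the SI base units of each option:
  electrical power (P = IV): kg·m²/s³  ✗
  heat (Q = mcΔT): kg·m²/s²  ✗
  density (ρ = m/V): kg/m³  ✗
  capacitance (C = Q/V): s⁴·A²/(kg·m²)  ✓ matches

Only capacitance has units s⁴·A²/(kg·m²).

Answer: capacitance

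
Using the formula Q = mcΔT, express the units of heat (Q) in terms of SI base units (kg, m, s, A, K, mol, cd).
Units of each symbol in Q = mcΔT:
  m (mass): kg
  c (specific heat capacity, in J/(kg·K)): m²/(s²·K)
  ΔT (temperature change): K

Multiplying the contributions: [kg] · [m²/(s²·K)] · [K]
Adding exponents of each base unit: kg: 1, m: 2, s: -2
SI base units of heat: kg·m²/s²

Answer: kg·m²/s²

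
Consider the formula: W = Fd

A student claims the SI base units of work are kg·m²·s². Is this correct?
Units of each symbol in W = Fd:
  F (force): kg·m/s²
  d (displacement): m

Multiplying the contributions: [kg·m/s²] · [m]
Adding exponents of each base unit: kg: 1, m: 2, s: -2
SI base units of work: kg·m²/s²

The claimed units kg·m²·s² (exponents kg: 1, m: 2, s: 2) do not match the derived units kg·m²/s² (exponents kg: 1, m: 2, s: -2), so the claim is incorrect.

Answer: No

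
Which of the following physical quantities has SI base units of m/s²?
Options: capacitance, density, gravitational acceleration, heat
Checking the SI base units of each option:
  capacitance (C = Q/V): s⁴·A²/(kg·m²)  ✗
  density (ρ = m/V): kg/m³  ✗
  gravitational acceleration (g = GM/r²): m/s²  ✓ matches
  heat (Q = mcΔT): kg·m²/s²  ✗

Only gravitational acceleration has units m/s².

Answer: gravitational acceleration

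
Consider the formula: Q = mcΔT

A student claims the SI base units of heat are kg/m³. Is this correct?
Units of each symbol in Q = mcΔT:
  m (mass): kg
  c (specific heat capacity, in J/(kg·K)): m²/(s²·K)
  ΔT (temperature change): K

Multiplying the contributions: [kg] · [m²/(s²·K)] · [K]
Adding exponents of each base unit: kg: 1, m: 2, s: -2
SI base units of heat: kg·m²/s²

The claimed units kg/m³ (exponents kg: 1, m: -3) do not match the derived units kg·m²/s² (exponents kg: 1, m: 2, s: -2), so the claim is incorrect.

Answer: No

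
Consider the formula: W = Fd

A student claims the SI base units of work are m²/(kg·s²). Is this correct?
Units of each symbol in W = Fd:
  F (force): kg·m/s²
  d (displacement): m

Multiplying the contributions: [kg·m/s²] · [m]
Adding exponents of each base unit: kg: 1, m: 2, s: -2
SI base units of work: kg·m²/s²

The claimed units m²/(kg·s²) (exponents kg: -1, m: 2, s: -2) do not match the derived units kg·m²/s² (exponents kg: 1, m: 2, s: -2), so the claim is incorrect.

Answer: No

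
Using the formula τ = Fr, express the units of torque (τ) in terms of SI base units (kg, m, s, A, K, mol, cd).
Units of each symbol in τ = Fr:
  F (force): kg·m/s²
  r (lever arm): m

Multiplying the contributions: [kg·m/s²] · [m]
Adding exponents of each base unit: kg: 1, m: 2, s: -2
SI base units of torque: kg·m²/s²

Answer: kg·m²/s²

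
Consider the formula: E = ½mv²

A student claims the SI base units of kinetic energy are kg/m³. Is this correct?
Units of each symbol in E = ½mv²:
  m (mass): kg
  v (speed): m/s  → to the power 2, contributes m²/s²
  The factor ½ is dimensionless.

Multiplying the contributions: [kg] · [m²/s²]
Adding exponents of each base unit: kg: 1, m: 2, s: -2
SI base units of kinetic energy: kg·m²/s²

The claimed units kg/m³ (exponents kg: 1, m: -3) do not match the derived units kg·m²/s² (exponents kg: 1, m: 2, s: -2), so the claim is incorrect.

Answer: No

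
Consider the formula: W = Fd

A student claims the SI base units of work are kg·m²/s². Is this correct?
Units of each symbol in W = Fd:
  F (force): kg·m/s²
  d (displacement): m

Multiplying the contributions: [kg·m/s²] · [m]
Adding exponents of each base unit: kg: 1, m: 2, s: -2
SI base units of work: kg·m²/s²

The claimed units kg·m²/s² match the derived units, so the claim is correct.

Answer: Yes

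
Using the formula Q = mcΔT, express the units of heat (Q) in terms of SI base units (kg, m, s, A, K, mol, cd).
Units of each symbol in Q = mcΔT:
  m (mass): kg
  c (specific heat capacity, in J/(kg·K)): m²/(s²·K)
  ΔT (temperature change): K

Multiplying the contributions: [kg] · [m²/(s²·K)] · [K]
Adding exponents of each base unit: kg: 1, m: 2, s: -2
SI base units of heat: kg·m²/s²

Answer: kg·m²/s²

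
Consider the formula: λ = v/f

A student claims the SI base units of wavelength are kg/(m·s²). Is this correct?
Units of each symbol in λ = v/f:
  v (wave speed): m/s
  f (frequency): 1/s  → in the denominator, contributes s

Multiplying the contributions: [m/s] · [s]
Adding exponents of each base unit: m: 1
SI base units of wavelength: m

The claimed units kg/(m·s²) (exponents kg: 1, m: -1, s: -2) do not match the derived units m (exponents m: 1), so the claim is incorrect.

Answer: No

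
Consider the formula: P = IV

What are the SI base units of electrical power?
Units of each symbol in P = IV:
  I (current): A
  V (voltage, in volts): kg·m²/(s³·A)

Multiplying the contributions: [A] · [kg·m²/(s³·A)]
Adding exponents of each base unit: kg: 1, m: 2, s: -3
SI base units of electrical power: kg·m²/s³

Answer: kg·m²/s³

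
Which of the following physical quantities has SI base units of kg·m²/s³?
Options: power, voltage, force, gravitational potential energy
Checking the SI base units of each option:
  power (P = W/t): kg·m²/s³  ✓ matches
  voltage (V = IR): kg·m²/(s³·A)  ✗
  force (F = ma): kg·m/s²  ✗
  gravitational potential energy (U = -GMm/r): kg·m²/s²  ✗

Only power has units kg·m²/s³.

Answer: power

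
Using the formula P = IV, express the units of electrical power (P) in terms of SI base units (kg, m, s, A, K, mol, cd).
Units of each symbol in P = IV:
  I (current): A
  V (voltage, in volts): kg·m²/(s³·A)

Multiplying the contributions: [A] · [kg·m²/(s³·A)]
Adding exponents of each base unit: kg: 1, m: 2, s: -3
SI base units of electrical power: kg·m²/s³

Answer: kg·m²/s³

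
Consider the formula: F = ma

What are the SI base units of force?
Units of each symbol in F = ma:
  m (mass): kg
  a (acceleration): m/s²

Multiplying the contributions: [kg] · [m/s²]
Adding exponents of each base unit: kg: 1, m: 1, s: -2
SI base units of force: kg·m/s²

Answer: kg·m/s²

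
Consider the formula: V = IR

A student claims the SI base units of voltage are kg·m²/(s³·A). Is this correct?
Units of each symbol in V = IR:
  I (current): A
  R (resistance, in ohms): kg·m²/(s³·A²)

Multiplying the contributions: [A] · [kg·m²/(s³·A²)]
Adding exponents of each base unit: kg: 1, m: 2, s: -3, A: -1
SI base units of voltage: kg·m²/(s³·A)

The claimed units kg·m²/(s³·A) match the derived units, so the claim is correct.

Answer: Yes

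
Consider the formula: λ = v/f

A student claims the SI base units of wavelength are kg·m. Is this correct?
Units of each symbol in λ = v/f:
  v (wave speed): m/s
  f (frequency): 1/s  → in the denominator, contributes s

Multiplying the contributions: [m/s] · [s]
Adding exponents of each base unit: m: 1
SI base units of wavelength: m

The claimed units kg·m (exponents kg: 1, m: 1) do not match the derived units m (exponents m: 1), so the claim is incorrect.

Answer: No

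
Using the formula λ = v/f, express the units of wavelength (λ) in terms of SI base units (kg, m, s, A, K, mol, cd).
Units of each symbol in λ = v/f:
  v (wave speed): m/s
  f (frequency): 1/s  → in the denominator, contributes s

Multiplying the contributions: [m/s] · [s]
Adding exponents of each base unit: m: 1
SI base units of wavelength: m

Answer: m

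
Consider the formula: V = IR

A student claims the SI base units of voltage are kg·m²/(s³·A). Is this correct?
Units of each symbol in V = IR:
  I (current): A
  R (resistance, in ohms): kg·m²/(s³·A²)

Multiplying the contributions: [A] · [kg·m²/(s³·A²)]
Adding exponents of each base unit: kg: 1, m: 2, s: -3, A: -1
SI base units of voltage: kg·m²/(s³·A)

The claimed units kg·m²/(s³·A) match the derived units, so the claim is correct.

Answer: Yes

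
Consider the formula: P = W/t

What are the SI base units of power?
Units of each symbol in P = W/t:
  W (work): kg·m²/s²
  t (time): s  → in the denominator, contributes 1/s

Multiplying the contributions: [kg·m²/s²] · [1/s]
Adding exponents of each base unit: kg: 1, m: 2, s: -3
SI base units of power: kg·m²/s³

Answer: kg·m²/s³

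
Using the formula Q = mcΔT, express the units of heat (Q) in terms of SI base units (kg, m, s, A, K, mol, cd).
Units of each symbol in Q = mcΔT:
  m (mass): kg
  c (specific heat capacity, in J/(kg·K)): m²/(s²·K)
  ΔT (temperature change): K

Multiplying the contributions: [kg] · [m²/(s²·K)] · [K]
Adding exponents of each base unit: kg: 1, m: 2, s: -2
SI base units of heat: kg·m²/s²

Answer: kg·m²/s²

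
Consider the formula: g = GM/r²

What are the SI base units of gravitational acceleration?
Units of each symbol in g = GM/r²:
  G (gravitational constant): m³/(kg·s²)
  M (mass): kg
  r (distance): m  → to the power 2 in the denominator, contributes 1/m²

Multiplying the contributions: [m³/(kg·s²)] · [kg] · [1/m²]
Adding exponents of each base unit: m: 1, s: -2
SI base units of gravitational acceleration: m/s²

Answer: m/s²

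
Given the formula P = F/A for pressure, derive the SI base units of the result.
Units of each symbol in P = F/A:
  F (force): kg·m/s²
  A (area): m²  → in the denominator, contributes 1/m²

Multiplying the contributions: [kg·m/s²] · [1/m²]
Adding exponents of each base unit: kg: 1, m: -1, s: -2
SI base units of pressure: kg/(m·s²)

Answer: kg/(m·s²)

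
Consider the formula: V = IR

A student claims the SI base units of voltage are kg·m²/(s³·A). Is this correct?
Units of each symbol in V = IR:
  I (current): A
  R (resistance, in ohms): kg·m²/(s³·A²)

Multiplying the contributions: [A] · [kg·m²/(s³·A²)]
Adding exponents of each base unit: kg: 1, m: 2, s: -3, A: -1
SI base units of voltage: kg·m²/(s³·A)

The claimed units kg·m²/(s³·A) match the derived units, so the claim is correct.

Answer: Yes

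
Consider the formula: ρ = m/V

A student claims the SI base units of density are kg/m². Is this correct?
Units of each symbol in ρ = m/V:
  m (mass): kg
  V (volume): m³  → in the denominator, contributes 1/m³

Multiplying the contributions: [kg] · [1/m³]
Adding exponents of each base unit: kg: 1, m: -3
SI base units of density: kg/m³

The claimed units kg/m² (exponents kg: 1, m: -2) do not match the derived units kg/m³ (exponents kg: 1, m: -3), so the claim is incorrect.

Answer: No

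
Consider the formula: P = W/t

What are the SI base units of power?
Units of each symbol in P = W/t:
  W (work): kg·m²/s²
  t (time): s  → in the denominator, contributes 1/s

Multiplying the contributions: [kg·m²/s²] · [1/s]
Adding exponents of each base unit: kg: 1, m: 2, s: -3
SI base units of power: kg·m²/s³

Answer: kg·m²/s³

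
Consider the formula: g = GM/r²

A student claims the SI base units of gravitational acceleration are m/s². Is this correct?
Units of each symbol in g = GM/r²:
  G (gravitational constant): m³/(kg·s²)
  M (mass): kg
  r (distance): m  → to the power 2 in the denominator, contributes 1/m²

Multiplying the contributions: [m³/(kg·s²)] · [kg] · [1/m²]
Adding exponents of each base unit: m: 1, s: -2
SI base units of gravitational acceleration: m/s²

The claimed units m/s² match the derived units, so the claim is correct.

Answer: Yes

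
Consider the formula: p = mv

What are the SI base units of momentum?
Units of each symbol in p = mv:
  m (mass): kg
  v (velocity): m/s

Multiplying the contributions: [kg] · [m/s]
Adding exponents of each base unit: kg: 1, m: 1, s: -1
SI base units of momentum: kg·m/s

Answer: kg·m/s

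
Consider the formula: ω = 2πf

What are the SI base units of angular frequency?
Units of each symbol in ω = 2πf:
  f (frequency): 1/s
  The factor 2π is dimensionless.

Multiplying the contributions: [1/s]
Adding exponents of each base unit: s: -1
SI base units of angular frequency: 1/s

Answer: 1/s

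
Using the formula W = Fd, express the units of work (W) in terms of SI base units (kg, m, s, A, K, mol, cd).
Units of each symbol in W = Fd:
  F (force): kg·m/s²
  d (displacement): m

Multiplying the contributions: [kg·m/s²] · [m]
Adding exponents of each base unit: kg: 1, m: 2, s: -2
SI base units of work: kg·m²/s²

Answer: kg·m²/s²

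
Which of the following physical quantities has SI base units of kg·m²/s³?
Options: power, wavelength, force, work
Checking the SI base units of each option:
  power (P = W/t): kg·m²/s³  ✓ matches
  wavelength (λ = v/f): m  ✗
  force (F = ma): kg·m/s²  ✗
  work (W = Fd): kg·m²/s²  ✗

Only power has units kg·m²/s³.

Answer: power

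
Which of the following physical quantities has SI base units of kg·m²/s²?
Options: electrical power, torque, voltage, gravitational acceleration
Checking the SI base units of each option:
  electrical power (P = IV): kg·m²/s³  ✗
  torque (τ = Fr): kg·m²/s²  ✓ matches
  voltage (V = IR): kg·m²/(s³·A)  ✗
  gravitational acceleration (g = GM/r²): m/s²  ✗

Only torque has units kg·m²/s².

Answer: torque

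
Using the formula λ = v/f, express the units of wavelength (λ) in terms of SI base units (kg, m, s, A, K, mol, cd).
Units of each symbol in λ = v/f:
  v (wave speed): m/s
  f (frequency): 1/s  → in the denominator, contributes s

Multiplying the contributions: [m/s] · [s]
Adding exponents of each base unit: m: 1
SI base units of wavelength: m

Answer: m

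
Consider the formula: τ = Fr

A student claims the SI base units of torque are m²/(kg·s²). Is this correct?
Units of each symbol in τ = Fr:
  F (force): kg·m/s²
  r (lever arm): m

Multiplying the contributions: [kg·m/s²] · [m]
Adding exponents of each base unit: kg: 1, m: 2, s: -2
SI base units of torque: kg·m²/s²

The claimed units m²/(kg·s²) (exponents kg: -1, m: 2, s: -2) do not match the derived units kg·m²/s² (exponents kg: 1, m: 2, s: -2), so the claim is incorrect.

Answer: No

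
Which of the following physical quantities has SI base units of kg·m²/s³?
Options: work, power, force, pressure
Checking the SI base units of each option:
  work (W = Fd): kg·m²/s²  ✗
  power (P = W/t): kg·m²/s³  ✓ matches
  force (F = ma): kg·m/s²  ✗
  pressure (P = F/A): kg/(m·s²)  ✗

Only power has units kg·m²/s³.

Answer: power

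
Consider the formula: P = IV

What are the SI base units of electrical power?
Units of each symbol in P = IV:
  I (current): A
  V (voltage, in volts): kg·m²/(s³·A)

Multiplying the contributions: [A] · [kg·m²/(s³·A)]
Adding exponents of each base unit: kg: 1, m: 2, s: -3
SI base units of electrical power: kg·m²/s³

Answer: kg·m²/s³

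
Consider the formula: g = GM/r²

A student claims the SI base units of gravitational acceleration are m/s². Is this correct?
Units of each symbol in g = GM/r²:
  G (gravitational constant): m³/(kg·s²)
  M (mass): kg
  r (distance): m  → to the power 2 in the denominator, contributes 1/m²

Multiplying the contributions: [m³/(kg·s²)] · [kg] · [1/m²]
Adding exponents of each base unit: m: 1, s: -2
SI base units of gravitational acceleration: m/s²

The claimed units m/s² match the derived units, so the claim is correct.

Answer: Yes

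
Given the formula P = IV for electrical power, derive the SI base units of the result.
Units of each symbol in P = IV:
  I (current): A
  V (voltage, in volts): kg·m²/(s³·A)

Multiplying the contributions: [A] · [kg·m²/(s³·A)]
Adding exponents of each base unit: kg: 1, m: 2, s: -3
SI base units of electrical power: kg·m²/s³

Answer: kg·m²/s³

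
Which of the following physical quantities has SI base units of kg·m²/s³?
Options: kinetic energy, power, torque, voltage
Checking the SI base units of each option:
  kinetic energy (E = ½mv²): kg·m²/s²  ✗
  power (P = W/t): kg·m²/s³  ✓ matches
  torque (τ = Fr): kg·m²/s²  ✗
  voltage (V = IR): kg·m²/(s³·A)  ✗

Only power has units kg·m²/s³.

Answer: power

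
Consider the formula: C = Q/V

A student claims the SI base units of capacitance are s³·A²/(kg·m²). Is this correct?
Units of each symbol in C = Q/V:
  Q (charge, in coulombs): s·A
  V (voltage, in volts): kg·m²/(s³·A)  → in the denominator, contributes s³·A/(kg·m²)

Multiplying the contributions: [s·A] · [s³·A/(kg·m²)]
Adding exponents of each base unit: kg: -1, m: -2, s: 4, A: 2
SI base units of capacitance: s⁴·A²/(kg·m²)

The claimed units s³·A²/(kg·m²) (exponents kg: -1, m: -2, s: 3, A: 2) do not match the derived units s⁴·A²/(kg·m²) (exponents kg: -1, m: -2, s: 4, A: 2), so the claim is incorrect.

Answer: No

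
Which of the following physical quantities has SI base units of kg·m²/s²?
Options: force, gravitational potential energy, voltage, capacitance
Checking the SI base units of each option:
  force (F = ma): kg·m/s²  ✗
  gravitational potential energy (U = -GMm/r): kg·m²/s²  ✓ matches
  voltage (V = IR): kg·m²/(s³·A)  ✗
  capacitance (C = Q/V): s⁴·A²/(kg·m²)  ✗

Only gravitational potential energy has units kg·m²/s².

Answer: gravitational potential energy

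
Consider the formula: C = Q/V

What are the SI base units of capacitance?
Units of each symbol in C = Q/V:
  Q (charge, in coulombs): s·A
  V (voltage, in volts): kg·m²/(s³·A)  → in the denominator, contributes s³·A/(kg·m²)

Multiplying the contributions: [s·A] · [s³·A/(kg·m²)]
Adding exponents of each base unit: kg: -1, m: -2, s: 4, A: 2
SI base units of capacitance: s⁴·A²/(kg·m²)

Answer: s⁴·A²/(kg·m²)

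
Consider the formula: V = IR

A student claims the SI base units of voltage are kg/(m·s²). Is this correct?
Units of each symbol in V = IR:
  I (current): A
  R (resistance, in ohms): kg·m²/(s³·A²)

Multiplying the contributions: [A] · [kg·m²/(s³·A²)]
Adding exponents of each base unit: kg: 1, m: 2, s: -3, A: -1
SI base units of voltage: kg·m²/(s³·A)

The claimed units kg/(m·s²) (exponents kg: 1, m: -1, s: -2) do not match the derived units kg·m²/(s³·A) (exponents kg: 1, m: 2, s: -3, A: -1), so the claim is incorrect.

Answer: No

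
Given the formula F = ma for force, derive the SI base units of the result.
Units of each symbol in F = ma:
  m (mass): kg
  a (acceleration): m/s²

Multiplying the contributions: [kg] · [m/s²]
Adding exponents of each base unit: kg: 1, m: 1, s: -2
SI base units of force: kg·m/s²

Answer: kg·m/s²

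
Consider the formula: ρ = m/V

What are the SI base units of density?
Units of each symbol in ρ = m/V:
  m (mass): kg
  V (volume): m³  → in the denominator, contributes 1/m³

Multiplying the contributions: [kg] · [1/m³]
Adding exponents of each base unit: kg: 1, m: -3
SI base units of density: kg/m³

Answer: kg/m³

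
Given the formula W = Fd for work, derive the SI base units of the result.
Units of each symbol in W = Fd:
  F (force): kg·m/s²
  d (displacement): m

Multiplying the contributions: [kg·m/s²] · [m]
Adding exponents of each base unit: kg: 1, m: 2, s: -2
SI base units of work: kg·m²/s²

Answer: kg·m²/s²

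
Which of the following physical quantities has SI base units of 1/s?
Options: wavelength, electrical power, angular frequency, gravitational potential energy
Checking the SI base units of each option:
  wavelength (λ = v/f): m  ✗
  electrical power (P = IV): kg·m²/s³  ✗
  angular frequency (ω = 2πf): 1/s  ✓ matches
  gravitational potential energy (U = -GMm/r): kg·m²/s²  ✗

Only angular frequency has units 1/s.

Answer: angular frequency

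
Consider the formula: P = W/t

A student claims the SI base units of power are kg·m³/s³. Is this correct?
Units of each symbol in P = W/t:
  W (work): kg·m²/s²
  t (time): s  → in the denominator, contributes 1/s

Multiplying the contributions: [kg·m²/s²] · [1/s]
Adding exponents of each base unit: kg: 1, m: 2, s: -3
SI base units of power: kg·m²/s³

The claimed units kg·m³/s³ (exponents kg: 1, m: 3, s: -3) do not match the derived units kg·m²/s³ (exponents kg: 1, m: 2, s: -3), so the claim is incorrect.

Answer: No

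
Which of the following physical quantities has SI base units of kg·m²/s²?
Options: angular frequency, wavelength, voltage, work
Checking the SI base units of each option:
  angular frequency (ω = 2πf): 1/s  ✗
  wavelength (λ = v/f): m  ✗
  voltage (V = IR): kg·m²/(s³·A)  ✗
  work (W = Fd): kg·m²/s²  ✓ matches

Only work has units kg·m²/s².

Answer: work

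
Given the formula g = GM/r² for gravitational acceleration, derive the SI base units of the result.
Units of each symbol in g = GM/r²:
  G (gravitational constant): m³/(kg·s²)
  M (mass): kg
  r (distance): m  → to the power 2 in the denominator, contributes 1/m²

Multiplying the contributions: [m³/(kg·s²)] · [kg] · [1/m²]
Adding exponents of each base unit: m: 1, s: -2
SI base units of gravitational acceleration: m/s²

Answer: m/s²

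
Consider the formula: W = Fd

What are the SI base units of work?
Units of each symbol in W = Fd:
  F (force): kg·m/s²
  d (displacement): m

Multiplying the contributions: [kg·m/s²] · [m]
Adding exponents of each base unit: kg: 1, m: 2, s: -2
SI base units of work: kg·m²/s²

Answer: kg·m²/s²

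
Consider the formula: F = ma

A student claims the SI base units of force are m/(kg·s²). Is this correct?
Units of each symbol in F = ma:
  m (mass): kg
  a (acceleration): m/s²

Multiplying the contributions: [kg] · [m/s²]
Adding exponents of each base unit: kg: 1, m: 1, s: -2
SI base units of force: kg·m/s²

The claimed units m/(kg·s²) (exponents kg: -1, m: 1, s: -2) do not match the derived units kg·m/s² (exponents kg: 1, m: 1, s: -2), so the claim is incorrect.

Answer: No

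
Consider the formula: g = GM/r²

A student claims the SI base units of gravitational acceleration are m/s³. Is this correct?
Units of each symbol in g = GM/r²:
  G (gravitational constant): m³/(kg·s²)
  M (mass): kg
  r (distance): m  → to the power 2 in the denominator, contributes 1/m²

Multiplying the contributions: [m³/(kg·s²)] · [kg] · [1/m²]
Adding exponents of each base unit: m: 1, s: -2
SI base units of gravitational acceleration: m/s²

The claimed units m/s³ (exponents m: 1, s: -3) do not match the derived units m/s² (exponents m: 1, s: -2), so the claim is incorrect.

Answer: No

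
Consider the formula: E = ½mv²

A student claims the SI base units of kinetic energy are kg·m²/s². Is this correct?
Units of each symbol in E = ½mv²:
  m (mass): kg
  v (speed): m/s  → to the power 2, contributes m²/s²
  The factor ½ is dimensionless.

Multiplying the contributions: [kg] · [m²/s²]
Adding exponents of each base unit: kg: 1, m: 2, s: -2
SI base units of kinetic energy: kg·m²/s²

The claimed units kg·m²/s² match the derived units, so the claim is correct.

Answer: Yes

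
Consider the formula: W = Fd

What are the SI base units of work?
Units of each symbol in W = Fd:
  F (force): kg·m/s²
  d (displacement): m

Multiplying the contributions: [kg·m/s²] · [m]
Adding exponents of each base unit: kg: 1, m: 2, s: -2
SI base units of work: kg·m²/s²

Answer: kg·m²/s²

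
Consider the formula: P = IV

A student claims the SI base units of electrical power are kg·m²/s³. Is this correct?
Units of each symbol in P = IV:
  I (current): A
  V (voltage, in volts): kg·m²/(s³·A)

Multiplying the contributions: [A] · [kg·m²/(s³·A)]
Adding exponents of each base unit: kg: 1, m: 2, s: -3
SI base units of electrical power: kg·m²/s³

The claimed units kg·m²/s³ match the derived units, so the claim is correct.

Answer: Yes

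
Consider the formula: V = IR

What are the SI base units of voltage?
Units of each symbol in V = IR:
  I (current): A
  R (resistance, in ohms): kg·m²/(s³·A²)

Multiplying the contributions: [A] · [kg·m²/(s³·A²)]
Adding exponents of each base unit: kg: 1, m: 2, s: -3, A: -1
SI base units of voltage: kg·m²/(s³·A)

Answer: kg·m²/(s³·A)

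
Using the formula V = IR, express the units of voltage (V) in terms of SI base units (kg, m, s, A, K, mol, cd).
Units of each symbol in V = IR:
  I (current): A
  R (resistance, in ohms): kg·m²/(s³·A²)

Multiplying the contributions: [A] · [kg·m²/(s³·A²)]
Adding exponents of each base unit: kg: 1, m: 2, s: -3, A: -1
SI base units of voltage: kg·m²/(s³·A)

Answer: kg·m²/(s³·A)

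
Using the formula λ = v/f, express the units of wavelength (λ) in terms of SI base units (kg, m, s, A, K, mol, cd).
Units of each symbol in λ = v/f:
  v (wave speed): m/s
  f (frequency): 1/s  → in the denominator, contributes s

Multiplying the contributions: [m/s] · [s]
Adding exponents of each base unit: m: 1
SI base units of wavelength: m

Answer: m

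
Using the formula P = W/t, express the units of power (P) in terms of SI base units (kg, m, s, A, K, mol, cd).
Units of each symbol in P = W/t:
  W (work): kg·m²/s²
  t (time): s  → in the denominator, contributes 1/s

Multiplying the contributions: [kg·m²/s²] · [1/s]
Adding exponents of each base unit: kg: 1, m: 2, s: -3
SI base units of power: kg·m²/s³

Answer: kg·m²/s³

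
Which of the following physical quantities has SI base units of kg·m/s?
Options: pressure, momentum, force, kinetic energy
Checking the SI base units of each option:
  pressure (P = F/A): kg/(m·s²)  ✗
  momentum (p = mv): kg·m/s  ✓ matches
  force (F = ma): kg·m/s²  ✗
  kinetic energy (E = ½mv²): kg·m²/s²  ✗

Only momentum has units kg·m/s.

Answer: momentum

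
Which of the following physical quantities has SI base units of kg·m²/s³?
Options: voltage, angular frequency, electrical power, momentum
Checking the SI base units of each option:
  voltage (V = IR): kg·m²/(s³·A)  ✗
  angular frequency (ω = 2πf): 1/s  ✗
  electrical power (P = IV): kg·m²/s³  ✓ matches
  momentum (p = mv): kg·m/s  ✗

Only electrical power has units kg·m²/s³.

Answer: electrical power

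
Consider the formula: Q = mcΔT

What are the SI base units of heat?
Units of each symbol in Q = mcΔT:
  m (mass): kg
  c (specific heat capacity, in J/(kg·K)): m²/(s²·K)
  ΔT (temperature change): K

Multiplying the contributions: [kg] · [m²/(s²·K)] · [K]
Adding exponents of each base unit: kg: 1, m: 2, s: -2
SI base units of heat: kg·m²/s²

Answer: kg·m²/s²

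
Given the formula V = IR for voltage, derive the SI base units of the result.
Units of each symbol in V = IR:
  I (current): A
  R (resistance, in ohms): kg·m²/(s³·A²)

Multiplying the contributions: [A] · [kg·m²/(s³·A²)]
Adding exponents of each base unit: kg: 1, m: 2, s: -3, A: -1
SI base units of voltage: kg·m²/(s³·A)

Answer: kg·m²/(s³·A)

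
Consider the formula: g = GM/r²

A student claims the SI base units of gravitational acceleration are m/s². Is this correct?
Units of each symbol in g = GM/r²:
  G (gravitational constant): m³/(kg·s²)
  M (mass): kg
  r (distance): m  → to the power 2 in the denominator, contributes 1/m²

Multiplying the contributions: [m³/(kg·s²)] · [kg] · [1/m²]
Adding exponents of each base unit: m: 1, s: -2
SI base units of gravitational acceleration: m/s²

The claimed units m/s² match the derived units, so the claim is correct.

Answer: Yes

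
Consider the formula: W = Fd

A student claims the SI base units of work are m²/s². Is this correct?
Units of each symbol in W = Fd:
  F (force): kg·m/s²
  d (displacement): m

Multiplying the contributions: [kg·m/s²] · [m]
Adding exponents of each base unit: kg: 1, m: 2, s: -2
SI base units of work: kg·m²/s²

The claimed units m²/s² (exponents m: 2, s: -2) do not match the derived units kg·m²/s² (exponents kg: 1, m: 2, s: -2), so the claim is incorrect.

Answer: No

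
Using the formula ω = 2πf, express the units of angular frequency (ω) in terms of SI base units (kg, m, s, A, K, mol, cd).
Units of each symbol in ω = 2πf:
  f (frequency): 1/s
  The factor 2π is dimensionless.

Multiplying the contributions: [1/s]
Adding exponents of each base unit: s: -1
SI base units of angular frequency: 1/s

Answer: 1/s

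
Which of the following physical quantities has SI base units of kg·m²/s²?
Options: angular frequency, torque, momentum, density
Checking the SI base units of each option:
  angular frequency (ω = 2πf): 1/s  ✗
  torque (τ = Fr): kg·m²/s²  ✓ matches
  momentum (p = mv): kg·m/s  ✗
  density (ρ = m/V): kg/m³  ✗

Only torque has units kg·m²/s².

Answer: torque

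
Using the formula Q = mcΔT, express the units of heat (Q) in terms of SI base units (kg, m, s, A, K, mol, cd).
Units of each symbol in Q = mcΔT:
  m (mass): kg
  c (specific heat capacity, in J/(kg·K)): m²/(s²·K)
  ΔT (temperature change): K

Multiplying the contributions: [kg] · [m²/(s²·K)] · [K]
Adding exponents of each base unit: kg: 1, m: 2, s: -2
SI base units of heat: kg·m²/s²

Answer: kg·m²/s²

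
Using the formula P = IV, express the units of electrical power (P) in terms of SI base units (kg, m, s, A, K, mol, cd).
Units of each symbol in P = IV:
  I (current): A
  V (voltage, in volts): kg·m²/(s³·A)

Multiplying the contributions: [A] · [kg·m²/(s³·A)]
Adding exponents of each base unit: kg: 1, m: 2, s: -3
SI base units of electrical power: kg·m²/s³

Answer: kg·m²/s³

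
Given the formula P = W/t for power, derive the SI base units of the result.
Units of each symbol in P = W/t:
  W (work): kg·m²/s²
  t (time): s  → in the denominator, contributes 1/s

Multiplying the contributions: [kg·m²/s²] · [1/s]
Adding exponents of each base unit: kg: 1, m: 2, s: -3
SI base units of power: kg·m²/s³

Answer: kg·m²/s³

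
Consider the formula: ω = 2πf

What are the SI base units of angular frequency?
Units of each symbol in ω = 2πf:
  f (frequency): 1/s
  The factor 2π is dimensionless.

Multiplying the contributions: [1/s]
Adding exponents of each base unit: s: -1
SI base units of angular frequency: 1/s

Answer: 1/s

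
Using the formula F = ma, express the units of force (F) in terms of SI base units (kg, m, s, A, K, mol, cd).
Units of each symbol in F = ma:
  m (mass): kg
  a (acceleration): m/s²

Multiplying the contributions: [kg] · [m/s²]
Adding exponents of each base unit: kg: 1, m: 1, s: -2
SI base units of force: kg·m/s²

Answer: kg·m/s²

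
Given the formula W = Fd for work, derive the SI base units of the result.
Units of each symbol in W = Fd:
  F (force): kg·m/s²
  d (displacement): m

Multiplying the contributions: [kg·m/s²] · [m]
Adding exponents of each base unit: kg: 1, m: 2, s: -2
SI base units of work: kg·m²/s²

Answer: kg·m²/s²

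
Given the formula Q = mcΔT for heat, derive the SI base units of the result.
Units of each symbol in Q = mcΔT:
  m (mass): kg
  c (specific heat capacity, in J/(kg·K)): m²/(s²·K)
  ΔT (temperature change): K

Multiplying the contributions: [kg] · [m²/(s²·K)] · [K]
Adding exponents of each base unit: kg: 1, m: 2, s: -2
SI base units of heat: kg·m²/s²

Answer: kg·m²/s²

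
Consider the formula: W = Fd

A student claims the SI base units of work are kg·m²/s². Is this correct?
Units of each symbol in W = Fd:
  F (force): kg·m/s²
  d (displacement): m

Multiplying the contributions: [kg·m/s²] · [m]
Adding exponents of each base unit: kg: 1, m: 2, s: -2
SI base units of work: kg·m²/s²

The claimed units kg·m²/s² match the derived units, so the claim is correct.

Answer: Yes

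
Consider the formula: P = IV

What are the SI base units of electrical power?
Units of each symbol in P = IV:
  I (current): A
  V (voltage, in volts): kg·m²/(s³·A)

Multiplying the contributions: [A] · [kg·m²/(s³·A)]
Adding exponents of each base unit: kg: 1, m: 2, s: -3
SI base units of electrical power: kg·m²/s³

Answer: kg·m²/s³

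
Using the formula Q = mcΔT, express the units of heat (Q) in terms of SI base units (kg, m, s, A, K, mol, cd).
Units of each symbol in Q = mcΔT:
  m (mass): kg
  c (specific heat capacity, in J/(kg·K)): m²/(s²·K)
  ΔT (temperature change): K

Multiplying the contributions: [kg] · [m²/(s²·K)] · [K]
Adding exponents of each base unit: kg: 1, m: 2, s: -2
SI base units of heat: kg·m²/s²

Answer: kg·m²/s²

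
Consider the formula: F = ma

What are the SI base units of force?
Units of each symbol in F = ma:
  m (mass): kg
  a (acceleration): m/s²

Multiplying the contributions: [kg] · [m/s²]
Adding exponents of each base unit: kg: 1, m: 1, s: -2
SI base units of force: kg·m/s²

Answer: kg·m/s²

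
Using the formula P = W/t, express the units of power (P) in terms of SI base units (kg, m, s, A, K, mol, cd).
Units of each symbol in P = W/t:
  W (work): kg·m²/s²
  t (time): s  → in the denominator, contributes 1/s

Multiplying the contributions: [kg·m²/s²] · [1/s]
Adding exponents of each base unit: kg: 1, m: 2, s: -3
SI base units of power: kg·m²/s³

Answer: kg·m²/s³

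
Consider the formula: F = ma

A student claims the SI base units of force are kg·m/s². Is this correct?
Units of each symbol in F = ma:
  m (mass): kg
  a (acceleration): m/s²

Multiplying the contributions: [kg] · [m/s²]
Adding exponents of each base unit: kg: 1, m: 1, s: -2
SI base units of force: kg·m/s²

The claimed units kg·m/s² match the derived units, so the claim is correct.

Answer: Yes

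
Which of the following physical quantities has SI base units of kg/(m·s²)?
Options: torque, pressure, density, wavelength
Checking the SI base units of each option:
  torque (τ = Fr): kg·m²/s²  ✗
  pressure (P = F/A): kg/(m·s²)  ✓ matches
  density (ρ = m/V): kg/m³  ✗
  wavelength (λ = v/f): m  ✗

Only pressure has units kg/(m·s²).

Answer: pressure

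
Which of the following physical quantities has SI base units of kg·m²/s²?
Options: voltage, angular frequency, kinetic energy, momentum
Checking the SI base units of each option:
  voltage (V = IR): kg·m²/(s³·A)  ✗
  angular frequency (ω = 2πf): 1/s  ✗
  kinetic energy (E = ½mv²): kg·m²/s²  ✓ matches
  momentum (p = mv): kg·m/s  ✗

Only kinetic energy has units kg·m²/s².

Answer: kinetic energy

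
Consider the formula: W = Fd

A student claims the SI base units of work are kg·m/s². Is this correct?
Units of each symbol in W = Fd:
  F (force): kg·m/s²
  d (displacement): m

Multiplying the contributions: [kg·m/s²] · [m]
Adding exponents of each base unit: kg: 1, m: 2, s: -2
SI base units of work: kg·m²/s²

The claimed units kg·m/s² (exponents kg: 1, m: 1, s: -2) do not match the derived units kg·m²/s² (exponents kg: 1, m: 2, s: -2), so the claim is incorrect.

Answer: No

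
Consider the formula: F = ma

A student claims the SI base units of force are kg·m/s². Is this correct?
Units of each symbol in F = ma:
  m (mass): kg
  a (acceleration): m/s²

Multiplying the contributions: [kg] · [m/s²]
Adding exponents of each base unit: kg: 1, m: 1, s: -2
SI base units of force: kg·m/s²

The claimed units kg·m/s² match the derived units, so the claim is correct.

Answer: Yes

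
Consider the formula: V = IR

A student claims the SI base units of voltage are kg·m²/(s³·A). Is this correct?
Units of each symbol in V = IR:
  I (current): A
  R (resistance, in ohms): kg·m²/(s³·A²)

Multiplying the contributions: [A] · [kg·m²/(s³·A²)]
Adding exponents of each base unit: kg: 1, m: 2, s: -3, A: -1
SI base units of voltage: kg·m²/(s³·A)

The claimed units kg·m²/(s³·A) match the derived units, so the claim is correct.

Answer: Yes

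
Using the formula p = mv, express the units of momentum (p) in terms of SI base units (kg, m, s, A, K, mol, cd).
Units of each symbol in p = mv:
  m (mass): kg
  v (velocity): m/s

Multiplying the contributions: [kg] · [m/s]
Adding exponents of each base unit: kg: 1, m: 1, s: -1
SI base units of momentum: kg·m/s

Answer: kg·m/s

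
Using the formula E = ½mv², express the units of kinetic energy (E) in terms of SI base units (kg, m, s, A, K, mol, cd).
Units of each symbol in E = ½mv²:
  m (mass): kg
  v (speed): m/s  → to the power 2, contributes m²/s²
  The factor ½ is dimensionless.

Multiplying the contributions: [kg] · [m²/s²]
Adding exponents of each base unit: kg: 1, m: 2, s: -2
SI base units of kinetic energy: kg·m²/s²

Answer: kg·m²/s²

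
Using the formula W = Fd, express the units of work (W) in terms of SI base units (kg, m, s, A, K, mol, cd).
Units of each symbol in W = Fd:
  F (force): kg·m/s²
  d (displacement): m

Multiplying the contributions: [kg·m/s²] · [m]
Adding exponents of each base unit: kg: 1, m: 2, s: -2
SI base units of work: kg·m²/s²

Answer: kg·m²/s²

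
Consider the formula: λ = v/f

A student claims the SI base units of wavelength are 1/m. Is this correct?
Units of each symbol in λ = v/f:
  v (wave speed): m/s
  f (frequency): 1/s  → in the denominator, contributes s

Multiplying the contributions: [m/s] · [s]
Adding exponents of each base unit: m: 1
SI base units of wavelength: m

The claimed units 1/m (exponents m: -1) do not match the derived units m (exponents m: 1), so the claim is incorrect.

Answer: No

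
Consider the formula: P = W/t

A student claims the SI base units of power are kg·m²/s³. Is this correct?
Units of each symbol in P = W/t:
  W (work): kg·m²/s²
  t (time): s  → in the denominator, contributes 1/s

Multiplying the contributions: [kg·m²/s²] · [1/s]
Adding exponents of each base unit: kg: 1, m: 2, s: -3
SI base units of power: kg·m²/s³

The claimed units kg·m²/s³ match the derived units, so the claim is correct.

Answer: Yes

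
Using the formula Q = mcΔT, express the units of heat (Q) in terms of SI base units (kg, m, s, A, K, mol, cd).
Units of each symbol in Q = mcΔT:
  m (mass): kg
  c (specific heat capacity, in J/(kg·K)): m²/(s²·K)
  ΔT (temperature change): K

Multiplying the contributions: [kg] · [m²/(s²·K)] · [K]
Adding exponents of each base unit: kg: 1, m: 2, s: -2
SI base units of heat: kg·m²/s²

Answer: kg·m²/s²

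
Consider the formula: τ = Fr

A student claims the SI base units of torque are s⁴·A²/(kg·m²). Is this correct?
Units of each symbol in τ = Fr:
  F (force): kg·m/s²
  r (lever arm): m

Multiplying the contributions: [kg·m/s²] · [m]
Adding exponents of each base unit: kg: 1, m: 2, s: -2
SI base units of torque: kg·m²/s²

The claimed units s⁴·A²/(kg·m²) (exponents kg: -1, m: -2, s: 4, A: 2) do not match the derived units kg·m²/s² (exponents kg: 1, m: 2, s: -2), so the claim is incorrect.

Answer: No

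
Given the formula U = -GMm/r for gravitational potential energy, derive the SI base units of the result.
Units of each symbol in U = -GMm/r:
  G (gravitational constant): m³/(kg·s²)
  M (mass): kg
  m (mass): kg
  r (distance): m  → in the denominator, contributes 1/m
  The minus sign does not affect the units.

Multiplying the contributions: [m³/(kg·s²)] · [kg] · [kg] · [1/m]
Adding exponents of each base unit: kg: 1, m: 2, s: -2
SI base units of gravitational potential energy: kg·m²/s²

Answer: kg·m²/s²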